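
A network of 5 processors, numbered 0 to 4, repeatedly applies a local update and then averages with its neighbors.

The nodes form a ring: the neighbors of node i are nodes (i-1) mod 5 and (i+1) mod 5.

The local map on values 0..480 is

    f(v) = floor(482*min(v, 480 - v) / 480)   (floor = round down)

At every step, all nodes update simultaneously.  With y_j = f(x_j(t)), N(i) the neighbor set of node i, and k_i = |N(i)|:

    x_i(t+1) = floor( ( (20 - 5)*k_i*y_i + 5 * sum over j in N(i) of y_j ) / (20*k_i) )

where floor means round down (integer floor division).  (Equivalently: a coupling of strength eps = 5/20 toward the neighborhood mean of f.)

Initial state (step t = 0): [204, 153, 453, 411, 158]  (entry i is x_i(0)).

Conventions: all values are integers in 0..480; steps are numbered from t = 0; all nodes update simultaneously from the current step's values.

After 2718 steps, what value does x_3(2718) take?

Simulating step by step:
t=0: [204, 153, 453, 411, 158]
t=1: [191, 143, 48, 74, 152]
t=2: [180, 137, 63, 80, 147]
t=3: [170, 133, 74, 86, 142]
t=4: [161, 130, 82, 91, 138]
t=5: [154, 127, 89, 95, 135]
t=6: [148, 125, 94, 99, 132]
t=7: [143, 124, 98, 102, 129]
t=8: [138, 123, 101, 104, 127]
t=9: [134, 122, 104, 106, 125]
t=10: [131, 121, 106, 108, 123]
t=11: [128, 120, 108, 109, 122]
t=12: [126, 119, 109, 110, 121]
t=13: [124, 118, 110, 111, 120]
t=14: [122, 117, 111, 112, 119]
t=15: [121, 116, 111, 112, 118]
t=16: [120, 116, 111, 112, 117]
t=17: [119, 115, 111, 112, 116]
t=18: [118, 115, 111, 112, 115]
t=19: [117, 114, 111, 112, 115]
t=20: [116, 114, 111, 112, 114]
t=21: [115, 113, 111, 112, 114]
t=22: [114, 113, 111, 112, 113]
t=23: [113, 112, 111, 112, 113]
t=24: [112, 112, 111, 112, 112]
t=25: [112, 111, 111, 111, 112]
t=26: [111, 111, 111, 111, 111]
t=27: [111, 111, 111, 111, 111]

Answer: x_3(2718) = 111
Key observation: The state at step 26, [111, 111, 111, 111, 111], reappears at step 27: the system is in a cycle of period 1 from step 26 on.  Therefore the state at step 2718 equals the state at step 26 + ((2718 - 26) mod 1) = 26, which is [111, 111, 111, 111, 111].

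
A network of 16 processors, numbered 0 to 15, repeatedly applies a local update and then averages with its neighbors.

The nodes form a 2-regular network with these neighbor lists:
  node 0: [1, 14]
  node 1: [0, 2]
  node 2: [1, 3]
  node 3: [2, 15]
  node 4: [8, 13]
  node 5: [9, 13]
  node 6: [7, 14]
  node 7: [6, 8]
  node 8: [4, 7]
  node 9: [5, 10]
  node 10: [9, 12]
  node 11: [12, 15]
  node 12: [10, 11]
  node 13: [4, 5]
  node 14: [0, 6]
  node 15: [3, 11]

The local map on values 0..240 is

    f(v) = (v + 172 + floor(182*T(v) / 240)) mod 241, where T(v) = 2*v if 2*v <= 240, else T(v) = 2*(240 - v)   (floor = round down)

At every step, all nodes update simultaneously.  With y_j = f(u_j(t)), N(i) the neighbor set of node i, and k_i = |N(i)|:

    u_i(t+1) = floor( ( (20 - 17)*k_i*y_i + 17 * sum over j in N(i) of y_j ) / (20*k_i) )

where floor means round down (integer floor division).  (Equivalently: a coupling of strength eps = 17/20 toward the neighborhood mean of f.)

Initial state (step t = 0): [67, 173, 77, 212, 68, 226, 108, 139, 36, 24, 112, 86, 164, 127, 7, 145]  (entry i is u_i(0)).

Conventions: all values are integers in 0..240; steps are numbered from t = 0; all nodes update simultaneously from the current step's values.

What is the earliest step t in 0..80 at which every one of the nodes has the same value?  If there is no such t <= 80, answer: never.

Answer: 7
Key observation: Synchronization is absorbing here: once all nodes are equal they stay equal, and step 7 is the first all-equal step.

Derivation:
t=0: [67, 173, 77, 212, 68, 226, 108, 139, 36, 24, 112, 86, 164, 127, 7, 145]  (not all equal)
t=1: [182, 125, 184, 173, 121, 222, 205, 128, 141, 200, 219, 204, 184, 153, 156, 174]  (not all equal)
t=2: [218, 204, 214, 202, 220, 199, 216, 208, 228, 182, 192, 200, 187, 207, 197, 198]  (not all equal)
t=3: [189, 183, 188, 188, 182, 193, 188, 181, 182, 194, 198, 194, 193, 186, 184, 190]  (not all equal)
t=4: [199, 197, 198, 196, 199, 195, 199, 198, 200, 193, 194, 195, 193, 197, 197, 195]  (not all equal)
t=5: [192, 192, 192, 193, 192, 194, 192, 191, 191, 194, 194, 194, 194, 193, 192, 193]  (not all equal)
t=6: [195, 195, 195, 195, 195, 194, 195, 195, 195, 194, 194, 194, 194, 194, 195, 194]  (not all equal)
t=7: [194, 194, 194, 194, 194, 194, 194, 194, 194, 194, 194, 194, 194, 194, 194, 194]  (all equal)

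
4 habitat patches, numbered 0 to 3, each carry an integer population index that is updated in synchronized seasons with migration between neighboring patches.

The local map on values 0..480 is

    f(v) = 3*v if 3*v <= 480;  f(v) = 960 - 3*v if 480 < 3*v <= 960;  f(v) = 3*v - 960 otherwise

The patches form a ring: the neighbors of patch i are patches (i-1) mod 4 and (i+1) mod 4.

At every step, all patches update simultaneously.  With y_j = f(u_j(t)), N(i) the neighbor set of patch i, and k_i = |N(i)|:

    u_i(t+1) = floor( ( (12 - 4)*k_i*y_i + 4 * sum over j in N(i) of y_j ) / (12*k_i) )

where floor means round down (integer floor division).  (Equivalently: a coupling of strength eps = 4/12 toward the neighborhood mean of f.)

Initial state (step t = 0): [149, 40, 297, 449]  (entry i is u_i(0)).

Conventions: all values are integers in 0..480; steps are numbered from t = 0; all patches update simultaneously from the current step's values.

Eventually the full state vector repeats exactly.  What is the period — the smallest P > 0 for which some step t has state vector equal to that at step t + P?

Answer: 2
Key observation: The state at step 10, [112, 368, 368, 112], reappears at step 12 — and no state repeats earlier — so the cycle the system enters has period 2.

Derivation:
t=0: [149, 40, 297, 449]
t=1: [382, 166, 130, 344]
t=2: [213, 404, 349, 144]
t=3: [328, 236, 172, 356]
t=4: [76, 246, 356, 150]
t=5: [264, 204, 184, 356]
t=6: [188, 328, 348, 168]
t=7: [344, 96, 136, 384]
t=8: [128, 272, 352, 208]
t=9: [336, 176, 144, 304]
t=10: [112, 368, 368, 112]
t=11: [304, 176, 176, 304]
t=12: [112, 368, 368, 112]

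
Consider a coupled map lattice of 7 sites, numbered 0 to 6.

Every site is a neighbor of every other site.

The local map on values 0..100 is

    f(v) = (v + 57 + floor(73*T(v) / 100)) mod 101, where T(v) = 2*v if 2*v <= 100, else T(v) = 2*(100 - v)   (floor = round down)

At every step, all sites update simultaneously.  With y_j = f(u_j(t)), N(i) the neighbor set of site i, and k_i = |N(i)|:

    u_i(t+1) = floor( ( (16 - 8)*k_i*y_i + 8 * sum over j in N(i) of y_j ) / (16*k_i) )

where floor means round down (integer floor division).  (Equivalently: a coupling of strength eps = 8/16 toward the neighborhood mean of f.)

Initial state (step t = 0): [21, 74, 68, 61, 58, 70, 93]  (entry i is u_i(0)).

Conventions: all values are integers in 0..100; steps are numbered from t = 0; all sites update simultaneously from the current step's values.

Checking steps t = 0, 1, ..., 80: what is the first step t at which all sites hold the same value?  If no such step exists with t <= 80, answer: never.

Answer: 4
Key observation: Synchronization is absorbing here: once all sites are equal they stay equal, and step 4 is the first all-equal step.

Derivation:
t=0: [21, 74, 68, 61, 58, 70, 93]  (not all equal)
t=1: [37, 62, 64, 65, 66, 63, 59]  (not all equal)
t=2: [59, 70, 70, 70, 69, 70, 71]  (not all equal)
t=3: [71, 69, 69, 69, 69, 69, 69]  (not all equal)
t=4: [69, 69, 69, 69, 69, 69, 69]  (all equal)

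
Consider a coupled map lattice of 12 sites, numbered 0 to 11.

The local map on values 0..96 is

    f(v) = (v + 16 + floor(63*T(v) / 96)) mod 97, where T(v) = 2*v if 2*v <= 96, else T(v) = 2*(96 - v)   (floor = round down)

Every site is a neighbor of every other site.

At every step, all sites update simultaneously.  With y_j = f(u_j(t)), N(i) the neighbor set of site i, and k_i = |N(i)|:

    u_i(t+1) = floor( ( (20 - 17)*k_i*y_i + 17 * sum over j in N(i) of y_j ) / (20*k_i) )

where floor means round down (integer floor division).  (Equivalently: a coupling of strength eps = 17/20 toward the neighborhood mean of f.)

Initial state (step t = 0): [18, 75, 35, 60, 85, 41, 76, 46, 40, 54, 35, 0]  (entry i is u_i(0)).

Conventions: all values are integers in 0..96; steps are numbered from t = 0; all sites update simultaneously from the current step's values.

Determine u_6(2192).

Simulating step by step:
t=0: [18, 75, 35, 60, 85, 41, 76, 46, 40, 54, 35, 0]
t=1: [37, 34, 40, 34, 34, 34, 34, 34, 33, 35, 40, 34]
t=2: [67, 74, 68, 74, 74, 74, 74, 74, 74, 74, 68, 74]
t=3: [21, 21, 21, 21, 21, 21, 21, 21, 21, 21, 21, 21]
t=4: [64, 64, 64, 64, 64, 64, 64, 64, 64, 64, 64, 64]
t=5: [25, 25, 25, 25, 25, 25, 25, 25, 25, 25, 25, 25]
t=6: [73, 73, 73, 73, 73, 73, 73, 73, 73, 73, 73, 73]
t=7: [22, 22, 22, 22, 22, 22, 22, 22, 22, 22, 22, 22]
t=8: [66, 66, 66, 66, 66, 66, 66, 66, 66, 66, 66, 66]
t=9: [24, 24, 24, 24, 24, 24, 24, 24, 24, 24, 24, 24]
t=10: [71, 71, 71, 71, 71, 71, 71, 71, 71, 71, 71, 71]
t=11: [22, 22, 22, 22, 22, 22, 22, 22, 22, 22, 22, 22]

Answer: u_6(2192) = 66
Key observation: The state at step 7, [22, 22, 22, 22, 22, 22, 22, 22, 22, 22, 22, 22], reappears at step 11: the system is in a cycle of period 4 from step 7 on.  Therefore the state at step 2192 equals the state at step 7 + ((2192 - 7) mod 4) = 8, which is [66, 66, 66, 66, 66, 66, 66, 66, 66, 66, 66, 66].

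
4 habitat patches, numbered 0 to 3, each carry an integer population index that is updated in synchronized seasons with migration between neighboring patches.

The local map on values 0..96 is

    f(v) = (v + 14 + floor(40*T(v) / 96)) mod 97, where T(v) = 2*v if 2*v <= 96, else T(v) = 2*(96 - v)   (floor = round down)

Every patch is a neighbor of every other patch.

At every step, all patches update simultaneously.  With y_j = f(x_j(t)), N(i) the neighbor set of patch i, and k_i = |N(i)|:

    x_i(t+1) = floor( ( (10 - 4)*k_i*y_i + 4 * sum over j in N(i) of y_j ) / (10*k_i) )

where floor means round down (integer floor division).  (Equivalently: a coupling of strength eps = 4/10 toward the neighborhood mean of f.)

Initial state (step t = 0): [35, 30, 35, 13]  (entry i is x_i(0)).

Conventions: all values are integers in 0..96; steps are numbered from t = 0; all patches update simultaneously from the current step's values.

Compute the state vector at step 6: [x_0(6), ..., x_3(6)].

Simulating step by step:
t=0: [35, 30, 35, 13]
t=1: [71, 67, 71, 52]
t=2: [7, 7, 7, 6]
t=3: [25, 25, 25, 25]
t=4: [59, 59, 59, 59]
t=5: [6, 6, 6, 6]
t=6: [25, 25, 25, 25]

Answer: [25, 25, 25, 25]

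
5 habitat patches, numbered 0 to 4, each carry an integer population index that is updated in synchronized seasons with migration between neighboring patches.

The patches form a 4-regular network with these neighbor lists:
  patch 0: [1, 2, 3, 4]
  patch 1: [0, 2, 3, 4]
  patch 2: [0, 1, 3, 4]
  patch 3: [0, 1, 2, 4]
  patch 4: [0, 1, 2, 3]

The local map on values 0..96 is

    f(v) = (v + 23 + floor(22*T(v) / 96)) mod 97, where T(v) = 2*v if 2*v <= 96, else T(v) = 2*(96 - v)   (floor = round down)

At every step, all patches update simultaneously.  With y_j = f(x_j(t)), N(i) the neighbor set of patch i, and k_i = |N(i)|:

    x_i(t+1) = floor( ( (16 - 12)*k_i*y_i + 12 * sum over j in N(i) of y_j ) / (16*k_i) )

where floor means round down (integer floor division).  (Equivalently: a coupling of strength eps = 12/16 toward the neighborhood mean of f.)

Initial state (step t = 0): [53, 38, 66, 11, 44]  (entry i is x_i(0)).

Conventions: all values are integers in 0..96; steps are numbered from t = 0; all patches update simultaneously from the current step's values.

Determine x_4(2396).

Simulating step by step:
t=0: [53, 38, 66, 11, 44]
t=1: [62, 61, 57, 59, 62]
t=2: [2, 2, 1, 1, 2]
t=3: [24, 24, 24, 24, 24]
t=4: [58, 58, 58, 58, 58]
t=5: [1, 1, 1, 1, 1]
t=6: [24, 24, 24, 24, 24]

Answer: x_4(2396) = 1
Key observation: The state at step 3, [24, 24, 24, 24, 24], reappears at step 6: the system is in a cycle of period 3 from step 3 on.  Therefore the state at step 2396 equals the state at step 3 + ((2396 - 3) mod 3) = 5, which is [1, 1, 1, 1, 1].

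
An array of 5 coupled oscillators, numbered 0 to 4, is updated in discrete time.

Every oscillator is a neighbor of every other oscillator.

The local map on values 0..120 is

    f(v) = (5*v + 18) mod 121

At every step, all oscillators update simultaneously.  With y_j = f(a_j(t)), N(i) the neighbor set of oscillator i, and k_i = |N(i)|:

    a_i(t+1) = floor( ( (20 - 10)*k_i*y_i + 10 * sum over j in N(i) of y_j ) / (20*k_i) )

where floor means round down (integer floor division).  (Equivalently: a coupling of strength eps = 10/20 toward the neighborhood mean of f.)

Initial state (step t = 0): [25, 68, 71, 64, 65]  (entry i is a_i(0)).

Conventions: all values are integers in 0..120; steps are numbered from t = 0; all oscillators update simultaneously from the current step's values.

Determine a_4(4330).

Answer: a_4(4330) = 56
Key observation: The state at step 33, [56, 56, 56, 56, 56], reappears at step 34: the system is in a cycle of period 1 from step 33 on.  Therefore the state at step 4330 equals the state at step 33 + ((4330 - 33) mod 1) = 33, which is [56, 56, 56, 56, 56].

Derivation:
t=0: [25, 68, 71, 64, 65]
t=1: [51, 86, 46, 79, 81]
t=2: [40, 60, 31, 47, 51]
t=3: [69, 61, 52, 37, 45]
t=4: [25, 55, 38, 55, 25]
t=5: [37, 48, 61, 48, 37]
t=6: [65, 40, 65, 40, 65]
t=7: [100, 98, 100, 98, 100]
t=8: [31, 27, 31, 27, 31]
t=9: [47, 39, 47, 39, 47]
t=10: [31, 61, 31, 61, 31]
t=11: [59, 70, 59, 70, 59]
t=12: [54, 29, 54, 29, 54]
t=13: [45, 43, 45, 43, 45]
t=14: [28, 70, 28, 70, 28]
t=15: [29, 17, 29, 17, 29]
t=16: [57, 80, 57, 80, 57]
t=17: [59, 57, 59, 57, 59]
t=18: [68, 64, 68, 64, 68]
t=19: [111, 103, 111, 103, 111]
t=20: [79, 64, 79, 64, 79]
t=21: [61, 78, 61, 78, 61]
t=22: [72, 58, 72, 58, 72]
t=23: [27, 46, 27, 46, 27]
t=24: [25, 15, 25, 15, 25]
t=25: [39, 66, 39, 66, 39]
t=26: [95, 100, 95, 100, 95]
t=27: [15, 24, 15, 24, 15]
t=28: [74, 45, 74, 45, 74]
t=29: [19, 10, 19, 10, 19]
t=30: [101, 84, 101, 84, 101]
t=31: [48, 61, 48, 61, 48]
t=32: [32, 56, 32, 56, 32]
t=33: [56, 56, 56, 56, 56]
t=34: [56, 56, 56, 56, 56]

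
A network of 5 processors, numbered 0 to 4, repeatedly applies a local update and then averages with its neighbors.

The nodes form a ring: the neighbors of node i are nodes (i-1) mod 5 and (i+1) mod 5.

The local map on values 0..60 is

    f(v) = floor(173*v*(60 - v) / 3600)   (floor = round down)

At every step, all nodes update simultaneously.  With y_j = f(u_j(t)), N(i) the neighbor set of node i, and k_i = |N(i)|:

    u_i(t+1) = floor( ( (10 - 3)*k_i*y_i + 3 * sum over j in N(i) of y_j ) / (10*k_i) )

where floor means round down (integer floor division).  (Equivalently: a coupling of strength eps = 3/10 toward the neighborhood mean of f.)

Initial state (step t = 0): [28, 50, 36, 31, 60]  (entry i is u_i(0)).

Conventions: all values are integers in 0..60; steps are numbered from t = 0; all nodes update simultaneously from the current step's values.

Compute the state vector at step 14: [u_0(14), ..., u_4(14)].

Answer: [39, 39, 39, 39, 39]

Derivation:
t=0: [28, 50, 36, 31, 60]
t=1: [33, 29, 38, 36, 12]
t=2: [39, 42, 40, 38, 31]
t=3: [39, 36, 38, 40, 41]
t=4: [39, 40, 39, 38, 37]
t=5: [39, 38, 39, 39, 39]
t=6: [39, 39, 39, 39, 39]
t=7: [39, 39, 39, 39, 39]
t=8: [39, 39, 39, 39, 39]
t=9: [39, 39, 39, 39, 39]
t=10: [39, 39, 39, 39, 39]
t=11: [39, 39, 39, 39, 39]
t=12: [39, 39, 39, 39, 39]
t=13: [39, 39, 39, 39, 39]
t=14: [39, 39, 39, 39, 39]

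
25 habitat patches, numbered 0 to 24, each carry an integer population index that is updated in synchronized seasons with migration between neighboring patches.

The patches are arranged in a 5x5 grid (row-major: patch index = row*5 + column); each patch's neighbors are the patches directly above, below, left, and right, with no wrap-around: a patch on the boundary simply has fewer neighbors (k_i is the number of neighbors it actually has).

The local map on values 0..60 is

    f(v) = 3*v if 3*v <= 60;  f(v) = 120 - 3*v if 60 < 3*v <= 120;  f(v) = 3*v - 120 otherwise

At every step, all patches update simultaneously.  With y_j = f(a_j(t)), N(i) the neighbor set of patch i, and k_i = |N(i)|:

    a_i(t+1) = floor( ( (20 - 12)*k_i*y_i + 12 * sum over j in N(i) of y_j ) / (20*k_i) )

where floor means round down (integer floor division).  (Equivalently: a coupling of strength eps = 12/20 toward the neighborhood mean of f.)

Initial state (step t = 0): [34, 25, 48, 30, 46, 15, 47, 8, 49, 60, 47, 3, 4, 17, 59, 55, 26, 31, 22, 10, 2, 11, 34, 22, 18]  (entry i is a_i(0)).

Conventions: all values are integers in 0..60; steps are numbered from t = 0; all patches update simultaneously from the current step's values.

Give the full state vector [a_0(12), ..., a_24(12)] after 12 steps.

Answer: [23, 21, 20, 18, 21, 45, 45, 32, 21, 17, 52, 54, 52, 45, 31, 43, 52, 54, 48, 27, 38, 48, 52, 40, 20]

Derivation:
t=0: [34, 25, 48, 30, 46, 15, 47, 8, 49, 60, 47, 3, 4, 17, 59, 55, 26, 31, 22, 10, 2, 11, 34, 22, 18]
t=1: [34, 30, 29, 25, 34, 30, 26, 22, 35, 44, 28, 18, 21, 42, 51, 31, 33, 29, 45, 45, 25, 26, 30, 46, 46]
t=2: [25, 30, 39, 31, 24, 31, 42, 43, 23, 18, 36, 45, 44, 20, 19, 31, 31, 31, 16, 19, 38, 36, 30, 19, 17]
t=3: [35, 22, 14, 31, 43, 23, 14, 14, 42, 52, 18, 14, 21, 49, 57, 19, 22, 28, 49, 54, 14, 17, 31, 48, 54]
t=4: [37, 41, 41, 22, 22, 42, 45, 38, 22, 27, 51, 47, 44, 31, 41, 52, 49, 39, 30, 40, 49, 45, 33, 28, 36]
t=5: [6, 6, 13, 43, 49, 13, 11, 15, 40, 37, 25, 21, 13, 25, 14, 31, 22, 14, 21, 9, 26, 21, 19, 27, 15]
t=6: [24, 25, 30, 16, 16, 34, 37, 34, 16, 17, 42, 48, 43, 38, 33, 39, 49, 47, 45, 39, 42, 53, 50, 47, 37]
t=7: [38, 35, 34, 44, 48, 19, 19, 21, 37, 43, 11, 17, 13, 16, 20, 9, 23, 20, 13, 10, 15, 28, 28, 19, 10]
t=8: [24, 22, 24, 15, 15, 42, 49, 41, 22, 22, 40, 47, 48, 41, 41, 36, 46, 48, 44, 37, 36, 40, 45, 43, 38]
t=9: [37, 46, 39, 47, 47, 17, 23, 24, 37, 42, 7, 18, 17, 15, 14, 10, 15, 19, 11, 7, 8, 9, 12, 10, 7]
t=10: [24, 19, 18, 15, 16, 36, 46, 36, 21, 16, 35, 46, 51, 38, 31, 30, 43, 47, 36, 27, 26, 31, 37, 30, 23]
t=11: [39, 46, 44, 49, 47, 21, 22, 29, 39, 45, 18, 18, 21, 21, 29, 25, 18, 17, 19, 33, 33, 22, 19, 26, 41]
t=12: [23, 21, 20, 18, 21, 45, 45, 32, 21, 17, 52, 54, 52, 45, 31, 43, 52, 54, 48, 27, 38, 48, 52, 40, 20]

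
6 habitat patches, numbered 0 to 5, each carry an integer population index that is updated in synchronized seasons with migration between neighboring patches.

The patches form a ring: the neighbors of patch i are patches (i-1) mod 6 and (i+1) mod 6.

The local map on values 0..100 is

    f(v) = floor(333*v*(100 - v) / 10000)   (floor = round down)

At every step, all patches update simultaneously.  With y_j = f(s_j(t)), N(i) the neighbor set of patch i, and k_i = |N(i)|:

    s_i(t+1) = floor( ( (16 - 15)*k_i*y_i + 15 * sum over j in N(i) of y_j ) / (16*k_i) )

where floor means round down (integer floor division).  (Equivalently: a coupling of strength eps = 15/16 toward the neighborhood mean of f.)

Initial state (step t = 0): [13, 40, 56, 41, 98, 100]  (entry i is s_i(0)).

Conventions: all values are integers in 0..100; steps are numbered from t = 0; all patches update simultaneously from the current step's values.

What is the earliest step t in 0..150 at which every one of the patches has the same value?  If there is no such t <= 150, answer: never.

Answer: 12
Key observation: Synchronization is absorbing here: once all patches are equal they stay equal, and step 12 is the first all-equal step.

Derivation:
t=0: [13, 40, 56, 41, 98, 100]  (not all equal)
t=1: [39, 60, 79, 46, 37, 20]  (not all equal)
t=2: [66, 67, 78, 67, 68, 76]  (not all equal)
t=3: [66, 65, 72, 65, 66, 72]  (not all equal)
t=4: [71, 70, 74, 70, 71, 73]  (not all equal)
t=5: [67, 66, 68, 66, 67, 67]  (not all equal)
t=6: [73, 72, 73, 72, 73, 73]  (not all equal)
t=7: [65, 65, 66, 65, 65, 65]  (not all equal)
t=8: [75, 74, 74, 74, 75, 75]  (not all equal)
t=9: [62, 63, 64, 63, 62, 62]  (not all equal)
t=10: [77, 77, 76, 77, 77, 78]  (not all equal)
t=11: [57, 58, 58, 58, 57, 57]  (not all equal)
t=12: [81, 81, 81, 81, 81, 81]  (all equal)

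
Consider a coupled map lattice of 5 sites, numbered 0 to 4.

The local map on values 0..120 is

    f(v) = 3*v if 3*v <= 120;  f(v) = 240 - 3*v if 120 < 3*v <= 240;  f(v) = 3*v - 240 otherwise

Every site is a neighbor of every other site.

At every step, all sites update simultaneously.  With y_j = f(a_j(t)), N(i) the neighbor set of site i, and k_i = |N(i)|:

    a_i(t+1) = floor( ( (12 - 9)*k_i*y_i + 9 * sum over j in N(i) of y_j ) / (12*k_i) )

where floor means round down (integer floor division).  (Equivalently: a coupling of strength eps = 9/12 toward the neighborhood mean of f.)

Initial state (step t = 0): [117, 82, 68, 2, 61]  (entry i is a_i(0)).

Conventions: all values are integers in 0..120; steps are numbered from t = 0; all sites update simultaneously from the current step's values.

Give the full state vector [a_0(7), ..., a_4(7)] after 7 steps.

Simulating step by step:
t=0: [117, 82, 68, 2, 61]
t=1: [47, 40, 42, 40, 44]
t=2: [111, 112, 112, 112, 111]
t=3: [94, 94, 94, 94, 94]
t=4: [42, 42, 42, 42, 42]
t=5: [114, 114, 114, 114, 114]
t=6: [102, 102, 102, 102, 102]
t=7: [66, 66, 66, 66, 66]

Answer: [66, 66, 66, 66, 66]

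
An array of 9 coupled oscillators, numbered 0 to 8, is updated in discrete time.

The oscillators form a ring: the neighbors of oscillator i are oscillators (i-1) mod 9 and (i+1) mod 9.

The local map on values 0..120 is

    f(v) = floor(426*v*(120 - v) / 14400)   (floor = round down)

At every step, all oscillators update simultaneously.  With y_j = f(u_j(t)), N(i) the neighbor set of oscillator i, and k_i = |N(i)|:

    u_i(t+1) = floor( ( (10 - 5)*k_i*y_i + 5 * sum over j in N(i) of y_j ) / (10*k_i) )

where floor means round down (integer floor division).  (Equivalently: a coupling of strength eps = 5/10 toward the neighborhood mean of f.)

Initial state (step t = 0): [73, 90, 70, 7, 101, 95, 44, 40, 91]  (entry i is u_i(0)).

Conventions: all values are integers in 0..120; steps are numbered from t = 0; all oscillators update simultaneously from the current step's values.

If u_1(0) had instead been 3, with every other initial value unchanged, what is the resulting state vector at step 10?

Answer: [103, 105, 105, 105, 104, 102, 100, 100, 101]
Key observation: This trace re-runs the system from the modified initial state.

Derivation:
t=0: [73, 3, 70, 7, 101, 95, 44, 40, 91]
t=1: [72, 56, 59, 51, 51, 73, 90, 91, 87]
t=2: [98, 105, 105, 104, 103, 96, 84, 79, 87]
t=3: [64, 50, 46, 48, 54, 69, 85, 90, 81]
t=4: [102, 103, 101, 102, 104, 100, 89, 84, 92]
t=5: [58, 53, 54, 53, 52, 62, 77, 83, 73]
t=6: [104, 105, 105, 104, 104, 103, 97, 94, 99]
t=7: [51, 46, 46, 48, 49, 54, 63, 67, 60]
t=8: [103, 101, 100, 101, 102, 104, 105, 105, 105]
t=9: [51, 55, 57, 56, 53, 49, 46, 46, 47]
t=10: [103, 105, 105, 105, 104, 102, 100, 100, 101]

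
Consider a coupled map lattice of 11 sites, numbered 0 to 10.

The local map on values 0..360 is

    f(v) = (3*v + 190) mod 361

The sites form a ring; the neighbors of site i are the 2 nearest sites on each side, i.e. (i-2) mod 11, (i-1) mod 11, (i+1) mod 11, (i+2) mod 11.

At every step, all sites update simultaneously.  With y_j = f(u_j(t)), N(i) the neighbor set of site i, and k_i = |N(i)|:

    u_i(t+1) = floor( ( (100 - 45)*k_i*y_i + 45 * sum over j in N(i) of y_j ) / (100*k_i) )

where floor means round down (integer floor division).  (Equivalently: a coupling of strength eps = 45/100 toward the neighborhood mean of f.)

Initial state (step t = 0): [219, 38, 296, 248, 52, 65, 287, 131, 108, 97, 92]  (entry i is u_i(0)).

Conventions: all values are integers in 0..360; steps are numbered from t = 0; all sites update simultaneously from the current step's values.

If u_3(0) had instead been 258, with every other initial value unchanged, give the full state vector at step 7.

Simulating step by step:
t=0: [219, 38, 296, 258, 52, 65, 287, 131, 108, 97, 92]
t=1: [168, 260, 310, 248, 297, 141, 264, 192, 171, 134, 136]
t=2: [267, 228, 149, 217, 283, 237, 255, 146, 274, 234, 260]
t=3: [243, 186, 248, 169, 265, 203, 246, 244, 262, 214, 235]
t=4: [166, 117, 209, 249, 238, 155, 202, 182, 217, 153, 161]
t=5: [278, 205, 153, 202, 176, 216, 109, 94, 142, 245, 274]
t=6: [263, 152, 250, 135, 267, 142, 180, 143, 225, 219, 254]
t=7: [237, 262, 237, 244, 228, 226, 108, 201, 148, 168, 217]

Answer: [237, 262, 237, 244, 228, 226, 108, 201, 148, 168, 217]
Key observation: This trace re-runs the system from the modified initial state.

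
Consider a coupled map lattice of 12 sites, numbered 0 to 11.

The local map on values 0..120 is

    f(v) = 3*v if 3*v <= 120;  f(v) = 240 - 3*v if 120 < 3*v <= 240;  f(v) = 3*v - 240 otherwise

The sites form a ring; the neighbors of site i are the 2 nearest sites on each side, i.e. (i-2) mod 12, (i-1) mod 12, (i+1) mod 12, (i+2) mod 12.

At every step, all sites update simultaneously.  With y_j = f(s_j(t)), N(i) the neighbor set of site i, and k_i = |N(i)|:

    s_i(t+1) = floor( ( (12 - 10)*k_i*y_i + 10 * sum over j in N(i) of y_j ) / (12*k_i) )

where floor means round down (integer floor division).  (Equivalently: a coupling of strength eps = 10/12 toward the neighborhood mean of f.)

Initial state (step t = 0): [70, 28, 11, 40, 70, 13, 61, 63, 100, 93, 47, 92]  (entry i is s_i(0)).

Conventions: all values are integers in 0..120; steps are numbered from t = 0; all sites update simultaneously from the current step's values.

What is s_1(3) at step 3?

Simulating step by step:
t=0: [70, 28, 11, 40, 70, 13, 61, 63, 100, 93, 47, 92]
t=1: [57, 59, 60, 58, 56, 60, 47, 49, 61, 57, 50, 58]
t=2: [69, 64, 66, 64, 71, 78, 75, 74, 82, 75, 69, 71]
t=3: [36, 39, 39, 33, 27, 23, 14, 11, 17, 20, 22, 31]

Answer: s_1(3) = 39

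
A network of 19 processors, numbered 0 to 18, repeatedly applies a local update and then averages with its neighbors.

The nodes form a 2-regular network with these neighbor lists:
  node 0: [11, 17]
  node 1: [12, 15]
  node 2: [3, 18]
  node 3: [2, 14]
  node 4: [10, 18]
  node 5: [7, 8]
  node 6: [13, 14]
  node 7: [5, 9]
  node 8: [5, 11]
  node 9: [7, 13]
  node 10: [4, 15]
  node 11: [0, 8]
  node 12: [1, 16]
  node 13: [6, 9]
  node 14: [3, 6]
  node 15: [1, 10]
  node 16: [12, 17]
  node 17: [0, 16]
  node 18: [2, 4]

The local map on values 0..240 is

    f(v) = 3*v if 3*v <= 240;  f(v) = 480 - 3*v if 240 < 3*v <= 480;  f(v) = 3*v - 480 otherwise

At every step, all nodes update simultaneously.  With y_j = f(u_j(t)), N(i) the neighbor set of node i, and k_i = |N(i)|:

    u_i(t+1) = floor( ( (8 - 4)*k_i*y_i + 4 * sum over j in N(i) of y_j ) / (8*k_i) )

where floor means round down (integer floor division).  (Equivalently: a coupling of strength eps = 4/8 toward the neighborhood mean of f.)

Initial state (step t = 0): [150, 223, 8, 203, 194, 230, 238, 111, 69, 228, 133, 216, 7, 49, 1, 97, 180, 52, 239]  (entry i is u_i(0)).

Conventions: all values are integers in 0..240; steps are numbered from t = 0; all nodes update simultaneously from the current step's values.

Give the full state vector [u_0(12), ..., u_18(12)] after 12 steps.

Answer: [144, 132, 37, 78, 28, 147, 198, 159, 166, 189, 99, 177, 129, 193, 165, 147, 126, 112, 21]

Derivation:
t=0: [150, 223, 8, 203, 194, 230, 238, 111, 69, 228, 133, 216, 7, 49, 1, 97, 180, 52, 239]
t=1: [96, 147, 103, 71, 130, 193, 154, 177, 198, 175, 113, 143, 72, 183, 92, 162, 74, 100, 150]
t=2: [153, 75, 146, 200, 87, 90, 77, 61, 94, 52, 94, 102, 173, 50, 159, 48, 210, 193, 80]
t=3: [78, 158, 111, 71, 219, 200, 153, 183, 195, 161, 189, 141, 113, 171, 89, 177, 109, 92, 185]
t=4: [182, 51, 145, 196, 129, 103, 72, 65, 96, 27, 100, 113, 110, 22, 165, 48, 162, 198, 118]
t=5: [96, 150, 81, 69, 123, 182, 128, 160, 174, 105, 149, 135, 114, 107, 88, 155, 69, 75, 97]
t=6: [171, 53, 217, 216, 111, 43, 141, 57, 56, 122, 48, 96, 128, 144, 183, 23, 194, 212, 181]
t=7: [103, 120, 143, 144, 125, 149, 57, 146, 164, 111, 126, 146, 113, 66, 90, 110, 114, 111, 111]
t=8: [132, 132, 74, 89, 114, 30, 187, 66, 24, 133, 114, 66, 135, 178, 159, 130, 141, 150, 112]
t=9: [99, 83, 200, 162, 139, 112, 54, 141, 108, 103, 126, 138, 72, 67, 75, 100, 54, 50, 162]
t=10: [145, 214, 63, 89, 58, 125, 187, 107, 130, 150, 111, 117, 206, 183, 154, 173, 172, 161, 48]
t=11: [55, 125, 183, 158, 159, 114, 62, 113, 103, 72, 126, 98, 118, 62, 82, 96, 53, 21, 162]
t=12: [144, 132, 37, 78, 28, 147, 198, 159, 166, 189, 99, 177, 129, 193, 165, 147, 126, 112, 21]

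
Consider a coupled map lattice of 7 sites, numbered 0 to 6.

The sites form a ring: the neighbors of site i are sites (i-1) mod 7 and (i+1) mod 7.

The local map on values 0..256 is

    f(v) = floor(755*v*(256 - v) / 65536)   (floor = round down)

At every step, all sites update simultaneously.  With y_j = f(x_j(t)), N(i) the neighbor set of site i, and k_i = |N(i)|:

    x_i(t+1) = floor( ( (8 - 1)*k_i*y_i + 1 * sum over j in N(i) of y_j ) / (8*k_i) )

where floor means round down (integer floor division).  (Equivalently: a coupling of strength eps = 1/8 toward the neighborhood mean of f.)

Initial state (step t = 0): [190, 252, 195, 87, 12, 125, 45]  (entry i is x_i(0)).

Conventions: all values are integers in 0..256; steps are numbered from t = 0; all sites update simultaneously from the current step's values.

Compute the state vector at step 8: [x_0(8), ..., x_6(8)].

Answer: [174, 172, 173, 169, 162, 168, 175]

Derivation:
t=0: [190, 252, 195, 87, 12, 125, 45]
t=1: [133, 27, 131, 158, 51, 173, 116]
t=2: [180, 85, 180, 175, 126, 163, 185]
t=3: [157, 165, 158, 164, 185, 173, 152]
t=4: [178, 172, 177, 171, 153, 165, 180]
t=5: [159, 165, 161, 167, 179, 171, 158]
t=6: [176, 172, 175, 170, 159, 167, 177]
t=7: [162, 165, 163, 168, 176, 170, 161]
t=8: [174, 172, 173, 169, 162, 168, 175]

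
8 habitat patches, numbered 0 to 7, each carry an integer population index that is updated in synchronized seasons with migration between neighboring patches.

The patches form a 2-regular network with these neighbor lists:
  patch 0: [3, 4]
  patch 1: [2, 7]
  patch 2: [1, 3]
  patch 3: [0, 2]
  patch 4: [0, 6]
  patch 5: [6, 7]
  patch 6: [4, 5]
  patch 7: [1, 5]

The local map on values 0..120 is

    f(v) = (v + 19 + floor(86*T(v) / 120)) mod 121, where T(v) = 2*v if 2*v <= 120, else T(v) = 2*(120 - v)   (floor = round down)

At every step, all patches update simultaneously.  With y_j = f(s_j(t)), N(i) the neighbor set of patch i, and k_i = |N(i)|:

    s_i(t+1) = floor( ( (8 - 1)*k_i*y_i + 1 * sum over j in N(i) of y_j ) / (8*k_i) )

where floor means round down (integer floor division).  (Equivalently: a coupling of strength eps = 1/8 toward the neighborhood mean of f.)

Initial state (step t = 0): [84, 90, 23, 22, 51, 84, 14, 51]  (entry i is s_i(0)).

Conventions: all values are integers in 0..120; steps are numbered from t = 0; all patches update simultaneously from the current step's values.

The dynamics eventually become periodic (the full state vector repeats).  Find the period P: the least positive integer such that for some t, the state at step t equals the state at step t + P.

Answer: 4
Key observation: The state at step 37, [31, 30, 96, 94, 28, 28, 28, 27], reappears at step 41 — and no state repeats earlier — so the cycle the system enters has period 4.

Derivation:
t=0: [84, 90, 23, 22, 51, 84, 14, 51]
t=1: [34, 33, 71, 69, 24, 33, 49, 23]
t=2: [95, 93, 42, 43, 74, 92, 25, 77]
t=3: [26, 27, 1, 3, 39, 33, 73, 35]
t=4: [80, 81, 25, 29, 106, 95, 46, 102]
t=5: [37, 36, 76, 85, 23, 26, 11, 25]
t=6: [102, 100, 41, 38, 74, 79, 49, 80]
t=7: [31, 32, 111, 106, 35, 33, 19, 34]
t=8: [90, 91, 25, 28, 100, 97, 69, 100]
t=9: [34, 32, 76, 83, 27, 27, 38, 26]
t=10: [95, 91, 40, 38, 86, 85, 107, 83]
t=11: [33, 35, 110, 106, 31, 32, 24, 33]
t=12: [94, 98, 27, 28, 93, 95, 79, 99]
t=13: [32, 30, 80, 83, 29, 28, 34, 27]
t=14: [91, 87, 38, 37, 90, 87, 99, 84]
t=15: [35, 37, 105, 104, 30, 31, 27, 32]
t=16: [98, 102, 29, 29, 92, 93, 85, 96]
t=17: [31, 29, 85, 85, 30, 29, 32, 27]
t=18: [90, 85, 36, 36, 92, 89, 95, 84]
t=19: [35, 37, 101, 101, 29, 30, 28, 32]
t=20: [98, 103, 31, 30, 89, 91, 87, 96]
t=21: [31, 29, 89, 88, 30, 30, 31, 27]
t=22: [89, 85, 34, 34, 92, 91, 93, 84]
t=23: [35, 37, 96, 96, 30, 30, 29, 32]
t=24: [98, 103, 33, 32, 92, 92, 89, 96]
t=25: [31, 29, 94, 91, 29, 29, 30, 27]
t=26: [89, 84, 32, 33, 89, 88, 91, 84]
t=27: [35, 36, 92, 94, 30, 31, 30, 32]
t=28: [98, 100, 34, 33, 92, 94, 92, 96]
t=29: [31, 30, 96, 94, 29, 29, 29, 27]
t=30: [89, 87, 32, 33, 89, 88, 89, 84]
t=31: [35, 36, 92, 94, 31, 31, 31, 32]
t=32: [98, 100, 34, 33, 94, 94, 94, 96]
t=33: [31, 30, 96, 94, 28, 28, 29, 27]
t=34: [89, 87, 32, 33, 87, 86, 88, 84]
t=35: [35, 36, 92, 94, 31, 32, 31, 32]
t=36: [98, 100, 34, 33, 94, 95, 94, 96]
t=37: [31, 30, 96, 94, 28, 28, 28, 27]
t=38: [89, 87, 32, 33, 87, 86, 87, 84]
t=39: [35, 36, 92, 94, 31, 32, 32, 32]
t=40: [98, 100, 34, 33, 94, 96, 95, 96]
t=41: [31, 30, 96, 94, 28, 28, 28, 27]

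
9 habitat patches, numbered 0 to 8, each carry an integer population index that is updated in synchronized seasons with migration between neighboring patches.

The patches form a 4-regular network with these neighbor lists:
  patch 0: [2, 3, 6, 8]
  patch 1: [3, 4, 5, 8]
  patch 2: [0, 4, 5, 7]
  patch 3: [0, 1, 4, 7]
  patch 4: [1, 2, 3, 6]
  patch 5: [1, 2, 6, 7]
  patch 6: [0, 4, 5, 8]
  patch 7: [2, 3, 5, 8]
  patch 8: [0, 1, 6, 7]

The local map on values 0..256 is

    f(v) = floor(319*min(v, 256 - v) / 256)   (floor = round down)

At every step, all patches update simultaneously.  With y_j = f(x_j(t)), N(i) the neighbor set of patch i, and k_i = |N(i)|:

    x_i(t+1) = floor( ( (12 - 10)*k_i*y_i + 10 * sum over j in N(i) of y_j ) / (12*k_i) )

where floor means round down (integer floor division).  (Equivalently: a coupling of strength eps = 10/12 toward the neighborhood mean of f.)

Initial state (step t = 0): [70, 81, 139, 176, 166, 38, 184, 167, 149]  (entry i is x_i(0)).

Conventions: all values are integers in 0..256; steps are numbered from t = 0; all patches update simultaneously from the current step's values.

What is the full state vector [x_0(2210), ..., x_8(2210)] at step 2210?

Simulating step by step:
t=0: [70, 81, 139, 176, 166, 38, 184, 167, 149]
t=1: [111, 98, 98, 101, 108, 100, 93, 106, 102]
t=2: [124, 126, 130, 130, 123, 122, 128, 125, 126]
t=3: [156, 155, 154, 155, 156, 156, 154, 155, 156]
t=4: [125, 124, 124, 124, 125, 125, 124, 125, 125]
t=5: [154, 154, 154, 154, 154, 154, 154, 154, 154]
t=6: [127, 127, 127, 127, 127, 127, 127, 127, 127]
t=7: [158, 158, 158, 158, 158, 158, 158, 158, 158]
t=8: [122, 122, 122, 122, 122, 122, 122, 122, 122]
t=9: [152, 152, 152, 152, 152, 152, 152, 152, 152]
t=10: [129, 129, 129, 129, 129, 129, 129, 129, 129]
t=11: [158, 158, 158, 158, 158, 158, 158, 158, 158]

Answer: [129, 129, 129, 129, 129, 129, 129, 129, 129]
Key observation: The state at step 7, [158, 158, 158, 158, 158, 158, 158, 158, 158], reappears at step 11: the system is in a cycle of period 4 from step 7 on.  Therefore the state at step 2210 equals the state at step 7 + ((2210 - 7) mod 4) = 10, which is [129, 129, 129, 129, 129, 129, 129, 129, 129].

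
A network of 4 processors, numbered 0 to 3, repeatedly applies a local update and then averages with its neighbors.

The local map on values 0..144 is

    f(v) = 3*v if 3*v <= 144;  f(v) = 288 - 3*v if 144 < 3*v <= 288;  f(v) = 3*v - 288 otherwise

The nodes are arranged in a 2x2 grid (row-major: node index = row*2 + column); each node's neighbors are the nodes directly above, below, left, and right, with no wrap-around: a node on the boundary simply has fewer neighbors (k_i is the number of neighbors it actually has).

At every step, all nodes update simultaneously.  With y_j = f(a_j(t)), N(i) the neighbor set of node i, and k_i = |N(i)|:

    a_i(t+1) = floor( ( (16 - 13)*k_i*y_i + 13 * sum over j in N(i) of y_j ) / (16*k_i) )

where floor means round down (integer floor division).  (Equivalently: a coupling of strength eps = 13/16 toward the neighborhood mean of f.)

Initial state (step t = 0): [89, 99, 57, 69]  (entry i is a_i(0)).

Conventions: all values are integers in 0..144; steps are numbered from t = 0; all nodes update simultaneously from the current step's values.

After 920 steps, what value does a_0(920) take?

Simulating step by step:
t=0: [89, 99, 57, 69]
t=1: [55, 43, 63, 66]
t=2: [115, 110, 105, 109]
t=3: [38, 46, 44, 35]
t=4: [131, 114, 113, 129]
t=5: [62, 93, 92, 61]
t=6: [27, 85, 86, 28]
t=7: [40, 73, 72, 41]
t=8: [79, 111, 112, 80]
t=9: [47, 48, 49, 46]
t=10: [142, 140, 139, 141]
t=11: [131, 135, 135, 131]
t=12: [114, 107, 107, 114]
t=13: [36, 50, 50, 36]
t=14: [132, 113, 113, 132]
t=15: [61, 97, 97, 61]
t=16: [22, 85, 85, 22]
t=17: [39, 59, 59, 39]
t=18: [112, 115, 115, 112]
t=19: [55, 49, 49, 55]
t=20: [137, 126, 126, 137]
t=21: [96, 116, 116, 96]
t=22: [48, 11, 11, 48]
t=23: [53, 123, 123, 53]
t=24: [90, 120, 120, 90]
t=25: [61, 28, 28, 61]
t=26: [87, 101, 101, 87]
t=27: [17, 24, 24, 17]
t=28: [68, 54, 54, 68]
t=29: [118, 91, 91, 118]
t=30: [24, 56, 56, 24]
t=31: [111, 81, 81, 111]
t=32: [45, 45, 45, 45]
t=33: [135, 135, 135, 135]
t=34: [117, 117, 117, 117]
t=35: [63, 63, 63, 63]
t=36: [99, 99, 99, 99]
t=37: [9, 9, 9, 9]
t=38: [27, 27, 27, 27]
t=39: [81, 81, 81, 81]
t=40: [45, 45, 45, 45]

Answer: a_0(920) = 45
Key observation: The state at step 32, [45, 45, 45, 45], reappears at step 40: the system is in a cycle of period 8 from step 32 on.  Therefore the state at step 920 equals the state at step 32 + ((920 - 32) mod 8) = 32, which is [45, 45, 45, 45].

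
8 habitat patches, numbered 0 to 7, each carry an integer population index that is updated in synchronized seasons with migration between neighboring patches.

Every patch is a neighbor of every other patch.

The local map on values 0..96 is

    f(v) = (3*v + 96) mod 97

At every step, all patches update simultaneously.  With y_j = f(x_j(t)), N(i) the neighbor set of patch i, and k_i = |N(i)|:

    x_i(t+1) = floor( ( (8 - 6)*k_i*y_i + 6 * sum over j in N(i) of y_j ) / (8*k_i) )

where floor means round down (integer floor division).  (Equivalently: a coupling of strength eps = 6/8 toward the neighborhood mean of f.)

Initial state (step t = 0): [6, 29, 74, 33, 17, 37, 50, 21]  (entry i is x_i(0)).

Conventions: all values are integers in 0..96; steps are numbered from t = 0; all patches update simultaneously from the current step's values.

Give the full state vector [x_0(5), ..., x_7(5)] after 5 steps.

Answer: [11, 12, 12, 11, 12, 11, 12, 12]

Derivation:
t=0: [6, 29, 74, 33, 17, 37, 50, 21]
t=1: [35, 45, 36, 33, 40, 34, 40, 41]
t=2: [14, 19, 15, 13, 16, 14, 16, 17]
t=3: [44, 47, 45, 44, 45, 44, 45, 46]
t=4: [36, 37, 37, 36, 37, 36, 37, 37]
t=5: [11, 12, 12, 11, 12, 11, 12, 12]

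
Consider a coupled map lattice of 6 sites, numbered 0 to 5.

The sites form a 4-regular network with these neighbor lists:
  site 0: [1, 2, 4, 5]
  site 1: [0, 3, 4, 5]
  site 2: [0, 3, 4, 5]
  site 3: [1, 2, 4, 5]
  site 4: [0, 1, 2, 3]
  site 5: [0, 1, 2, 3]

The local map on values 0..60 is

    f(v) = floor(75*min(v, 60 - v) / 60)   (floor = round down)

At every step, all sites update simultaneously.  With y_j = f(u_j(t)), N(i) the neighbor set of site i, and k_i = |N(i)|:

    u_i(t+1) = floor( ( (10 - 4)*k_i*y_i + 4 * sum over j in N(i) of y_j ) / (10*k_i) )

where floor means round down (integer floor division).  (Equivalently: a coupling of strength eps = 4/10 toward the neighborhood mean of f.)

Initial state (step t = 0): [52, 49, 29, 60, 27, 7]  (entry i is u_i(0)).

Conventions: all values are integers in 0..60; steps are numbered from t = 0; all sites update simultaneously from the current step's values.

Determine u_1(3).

Answer: u_1(3) = 21

Derivation:
t=0: [52, 49, 29, 60, 27, 7]
t=1: [15, 12, 26, 9, 25, 10]
t=2: [19, 16, 26, 15, 26, 14]
t=3: [23, 21, 28, 20, 28, 19]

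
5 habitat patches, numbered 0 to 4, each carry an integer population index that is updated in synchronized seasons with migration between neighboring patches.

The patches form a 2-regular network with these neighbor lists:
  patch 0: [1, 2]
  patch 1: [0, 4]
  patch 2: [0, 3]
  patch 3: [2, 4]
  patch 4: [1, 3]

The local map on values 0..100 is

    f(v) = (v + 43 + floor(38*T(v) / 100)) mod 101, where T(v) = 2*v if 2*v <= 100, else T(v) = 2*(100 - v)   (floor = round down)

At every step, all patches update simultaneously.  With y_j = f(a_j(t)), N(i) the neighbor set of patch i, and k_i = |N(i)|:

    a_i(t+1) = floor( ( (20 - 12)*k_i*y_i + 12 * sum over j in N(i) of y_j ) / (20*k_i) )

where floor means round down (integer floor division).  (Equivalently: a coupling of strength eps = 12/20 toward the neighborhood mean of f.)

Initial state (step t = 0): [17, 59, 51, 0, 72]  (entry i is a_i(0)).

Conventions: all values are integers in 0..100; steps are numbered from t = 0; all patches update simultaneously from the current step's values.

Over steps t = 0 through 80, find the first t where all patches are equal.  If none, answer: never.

Simulating step by step:
t=0: [17, 59, 51, 0, 72]  (not all equal)
t=1: [47, 44, 46, 36, 36]  (not all equal)
t=2: [21, 16, 17, 10, 9]  (not all equal)
t=3: [74, 69, 70, 63, 62]  (not all equal)
t=4: [34, 33, 34, 33, 32]  (not all equal)
t=5: [0, 30, 0, 30, 39]  (not all equal)
t=6: [58, 53, 58, 53, 61]  (not all equal)
t=7: [30, 30, 30, 30, 30]  (all equal)

Answer: 7
Key observation: Synchronization is absorbing here: once all patches are equal they stay equal, and step 7 is the first all-equal step.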